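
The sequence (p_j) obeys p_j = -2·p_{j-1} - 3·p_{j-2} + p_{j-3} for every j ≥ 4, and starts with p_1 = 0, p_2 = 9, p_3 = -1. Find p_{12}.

Applying the relation repeatedly:
p_4 = -25;  p_5 = 62;  p_6 = -50;  p_7 = -111;  p_8 = 434;  p_9 = -585;  p_{10} = -243;  p_{11} = 2675;  p_{12} = -5206.

-5206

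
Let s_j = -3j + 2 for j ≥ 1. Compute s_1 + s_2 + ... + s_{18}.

-477

Over j = 1..18: Σj = 171.
Total = (-3)·171 + (2)·18 = -477.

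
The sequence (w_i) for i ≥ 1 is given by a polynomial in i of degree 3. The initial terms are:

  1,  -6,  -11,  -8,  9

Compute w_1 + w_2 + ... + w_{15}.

1st diffs: -7, -5, 3, 17.
2nd diffs: 2, 8, 14.
3rd diffs: 6, 6 (constant).
So w_i = i^3 - 5i^2 + i + 4.
Continuing: …, 46, 109, 204, 337, …, w_{15} = 2269.
Summing i = 1..15 (15 terms) gives 8380.

8380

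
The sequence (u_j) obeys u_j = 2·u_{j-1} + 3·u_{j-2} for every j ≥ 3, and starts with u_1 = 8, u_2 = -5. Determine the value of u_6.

175

Iterate the recurrence:
u_3 = 14; u_4 = 13; u_5 = 68; u_6 = 175.
(Characteristic roots are 3 and -1.)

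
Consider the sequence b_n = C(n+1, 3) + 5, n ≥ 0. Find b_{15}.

C(16, 3) = 560, so b_{15} = 565.

565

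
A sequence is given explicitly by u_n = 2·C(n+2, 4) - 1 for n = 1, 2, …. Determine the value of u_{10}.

989

C(12, 4) = 495, so u_{10} = 989.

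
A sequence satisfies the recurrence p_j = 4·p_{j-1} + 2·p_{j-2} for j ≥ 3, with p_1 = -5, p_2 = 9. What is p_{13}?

Iterate the recurrence:
p_3 = 26;  p_4 = 122;  p_5 = 540;  …;  p_{10} = 942224;  p_{11} = 4192416;  p_{12} = 18654112;  p_{13} = 83001280.

83001280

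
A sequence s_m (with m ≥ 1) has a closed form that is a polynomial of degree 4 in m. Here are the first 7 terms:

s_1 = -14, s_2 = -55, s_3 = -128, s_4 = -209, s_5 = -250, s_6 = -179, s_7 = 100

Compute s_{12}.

1st diffs: -41, -73, -81, -41, 71, 279.
2nd diffs: -32, -8, 40, 112, 208.
3rd diffs: 24, 48, 72, 96.
4th diffs: 24, 24, 24 (constant).
Newton forward-difference form: s_m = -14 + (-41)·C(m-1,1) + (-32)·C(m-1,2) + 24·C(m-1,3) + 24·C(m-1,4).
At m = 12: m-1 = 11, so s_{12} = -14 - 451 - 1760 + 3960 + 7920 = 9655.

9655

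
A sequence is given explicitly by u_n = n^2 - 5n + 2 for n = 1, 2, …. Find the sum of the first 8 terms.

40

Over n = 1..8: Σn = 36, Σn² = 204.
Total = (1)·204 + (-5)·36 + (2)·8 = 40.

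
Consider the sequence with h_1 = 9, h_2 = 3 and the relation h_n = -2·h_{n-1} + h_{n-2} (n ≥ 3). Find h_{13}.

Step forward from the initial values:
h_3 = 3, h_4 = -3, h_5 = 9, …, h_{10} = -717, h_{11} = 1731, h_{12} = -4179, h_{13} = 10089.

10089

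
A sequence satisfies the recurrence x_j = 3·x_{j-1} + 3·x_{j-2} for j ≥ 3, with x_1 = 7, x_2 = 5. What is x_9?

Compute successive terms:
x_3 = 36, x_4 = 123, x_5 = 477, x_6 = 1800, x_7 = 6831, x_8 = 25893, x_9 = 98172.

98172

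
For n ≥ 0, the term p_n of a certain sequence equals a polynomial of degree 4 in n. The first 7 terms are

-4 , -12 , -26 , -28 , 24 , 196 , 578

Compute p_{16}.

52908

1st diffs: -8, -14, -2, 52, 172, 382.
2nd diffs: -6, 12, 54, 120, 210.
3rd diffs: 18, 42, 66, 90.
4th diffs: 24, 24, 24 (constant).
So p_n = n^4 - 3n^3 - n^2 - 5n - 4.
Evaluating at n = 16 gives p_{16} = 52908.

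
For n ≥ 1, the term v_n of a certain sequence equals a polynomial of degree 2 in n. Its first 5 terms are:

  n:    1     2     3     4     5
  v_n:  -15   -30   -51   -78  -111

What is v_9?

-303

1st diffs: -15, -21, -27, -33.
2nd diffs: -6, -6, -6 (constant).
So v_n = -3n^2 - 6n - 6.
Evaluating at n = 9 gives v_9 = -303.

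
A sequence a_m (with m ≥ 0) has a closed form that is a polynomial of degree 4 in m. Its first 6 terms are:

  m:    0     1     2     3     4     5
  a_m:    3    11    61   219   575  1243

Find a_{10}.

1st diffs: 8, 50, 158, 356, 668.
2nd diffs: 42, 108, 198, 312.
3rd diffs: 66, 90, 114.
4th diffs: 24, 24 (constant).
Newton forward-difference form: a_m = 3 + 8·C(m,1) + 42·C(m,2) + 66·C(m,3) + 24·C(m,4).
At m = 10: m = 10, so a_{10} = 3 + 80 + 1890 + 7920 + 5040 = 14933.

14933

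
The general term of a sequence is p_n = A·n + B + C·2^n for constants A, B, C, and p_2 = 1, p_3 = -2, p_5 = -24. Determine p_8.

-245

At n = 2, 3, 5: 2A + B + 4C = 1; 3A + B + 8C = -2; 5A + B + 32C = -24.
Subtracting the first from the second: A + 4C = -3.
Subtracting the second from the third: 2A + 24C = -22.
Solving: C = -1, A = 1, then B = 3.
Hence p_8 = 1·8 + 3 + (-1)·256 = -245.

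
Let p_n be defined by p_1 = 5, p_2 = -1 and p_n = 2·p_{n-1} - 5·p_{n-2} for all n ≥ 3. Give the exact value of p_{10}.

-3841

Compute successive terms:
p_3 = -27, p_4 = -49, p_5 = 37, p_6 = 319, p_7 = 453, p_8 = -689, p_9 = -3643, p_{10} = -3841.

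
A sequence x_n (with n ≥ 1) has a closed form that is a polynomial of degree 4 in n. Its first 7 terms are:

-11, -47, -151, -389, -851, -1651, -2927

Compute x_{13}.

1st diffs: -36, -104, -238, -462, -800, -1276.
2nd diffs: -68, -134, -224, -338, -476.
3rd diffs: -66, -90, -114, -138.
4th diffs: -24, -24, -24 (constant).
Newton forward-difference form: x_n = -11 + (-36)·C(n-1,1) + (-68)·C(n-1,2) + (-66)·C(n-1,3) + (-24)·C(n-1,4).
At n = 13: n-1 = 12, so x_{13} = -11 - 432 - 4488 - 14520 - 11880 = -31331.

-31331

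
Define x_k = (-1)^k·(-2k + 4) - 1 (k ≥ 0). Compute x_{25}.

(-1)^25 = -1; -2k + 4 at k=25 is -46; so x_{25} = 45.

45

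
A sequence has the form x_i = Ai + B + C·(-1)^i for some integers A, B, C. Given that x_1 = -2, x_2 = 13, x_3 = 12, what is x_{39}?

The three given values yield: A + B - C = -2; 2A + B + C = 13; 3A + B - C = 12.
Subtracting the first from the second: A + 2C = 15.
Subtracting the second from the third: A - 2C = -1.
Solving: C = 4, A = 7, then B = -5.
Hence x_{39} = 7·39 + (-5) + 4·(-1) = 264.

264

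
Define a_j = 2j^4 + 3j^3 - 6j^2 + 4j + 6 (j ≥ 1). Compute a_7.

a_7 = 2·7^4 + 3·7^3 - 6·7^2 + 4·7 + 6 = 5571.

5571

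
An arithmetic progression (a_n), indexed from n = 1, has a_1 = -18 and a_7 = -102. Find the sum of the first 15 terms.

-1740

Common difference d = (-102 - (-18)) / (7 - 1) = -14.
a_n = -18 + (n - 1)·(-14).
a_{15} = -214; S = 15·(-18 + (-214))/2 = -1740.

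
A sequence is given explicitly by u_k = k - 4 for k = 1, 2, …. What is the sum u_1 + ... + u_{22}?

Over k = 1..22: Σk = 253.
Total = (1)·253 + (-4)·22 = 165.

165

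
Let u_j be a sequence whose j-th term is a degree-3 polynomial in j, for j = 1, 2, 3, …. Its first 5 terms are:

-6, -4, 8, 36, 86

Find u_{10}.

876

1st diffs: 2, 12, 28, 50.
2nd diffs: 10, 16, 22.
3rd diffs: 6, 6 (constant).
Newton forward-difference form: u_j = -6 + 2·C(j-1,1) + 10·C(j-1,2) + 6·C(j-1,3).
At j = 10: j-1 = 9, so u_{10} = -6 + 18 + 360 + 504 = 876.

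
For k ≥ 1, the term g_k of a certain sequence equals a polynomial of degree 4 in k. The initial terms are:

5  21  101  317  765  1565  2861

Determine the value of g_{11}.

16725

1st diffs: 16, 80, 216, 448, 800, 1296.
2nd diffs: 64, 136, 232, 352, 496.
3rd diffs: 72, 96, 120, 144.
4th diffs: 24, 24, 24 (constant).
Newton forward-difference form: g_k = 5 + 16·C(k-1,1) + 64·C(k-1,2) + 72·C(k-1,3) + 24·C(k-1,4).
At k = 11: k-1 = 10, so g_{11} = 5 + 160 + 2880 + 8640 + 5040 = 16725.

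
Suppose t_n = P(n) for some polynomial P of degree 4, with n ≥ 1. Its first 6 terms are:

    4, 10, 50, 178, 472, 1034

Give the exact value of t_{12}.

1st diffs: 6, 40, 128, 294, 562.
2nd diffs: 34, 88, 166, 268.
3rd diffs: 54, 78, 102.
4th diffs: 24, 24 (constant).
Newton forward-difference form: t_n = 4 + 6·C(n-1,1) + 34·C(n-1,2) + 54·C(n-1,3) + 24·C(n-1,4).
At n = 12: n-1 = 11, so t_{12} = 4 + 66 + 1870 + 8910 + 7920 = 18770.

18770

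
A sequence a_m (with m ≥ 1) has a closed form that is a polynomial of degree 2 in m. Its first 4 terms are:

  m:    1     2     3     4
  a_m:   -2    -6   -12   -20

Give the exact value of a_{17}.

-306

1st diffs: -4, -6, -8.
2nd diffs: -2, -2 (constant).
Newton forward-difference form: a_m = -2 + (-4)·C(m-1,1) + (-2)·C(m-1,2).
At m = 17: m-1 = 16, so a_{17} = -2 - 64 - 240 = -306.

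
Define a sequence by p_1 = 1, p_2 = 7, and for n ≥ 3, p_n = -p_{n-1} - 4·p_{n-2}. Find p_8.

Compute successive terms:
p_3 = -11  p_4 = -17  p_5 = 61  p_6 = 7  p_7 = -251  p_8 = 223.

223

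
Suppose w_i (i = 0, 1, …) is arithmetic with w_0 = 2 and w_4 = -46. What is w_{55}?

-658

Common difference d = (-46 - 2) / (4 - 0) = -12.
w_i = 2 + (i - 0)·(-12).
w_{55} = 2 + 55·(-12) = -658.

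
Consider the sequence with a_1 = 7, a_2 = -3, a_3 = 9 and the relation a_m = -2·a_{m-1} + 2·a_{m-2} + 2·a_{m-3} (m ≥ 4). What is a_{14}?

-99088

Compute successive terms:
a_4 = -10;  a_5 = 32;  a_6 = -66;  …;  a_{11} = 6496;  a_{12} = -16088;  a_{13} = 39952;  a_{14} = -99088.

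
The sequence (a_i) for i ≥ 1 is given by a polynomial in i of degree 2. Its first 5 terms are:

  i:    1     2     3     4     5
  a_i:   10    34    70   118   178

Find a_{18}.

2050

1st diffs: 24, 36, 48, 60.
2nd diffs: 12, 12, 12 (constant).
Newton forward-difference form: a_i = 10 + 24·C(i-1,1) + 12·C(i-1,2).
At i = 18: i-1 = 17, so a_{18} = 10 + 408 + 1632 = 2050.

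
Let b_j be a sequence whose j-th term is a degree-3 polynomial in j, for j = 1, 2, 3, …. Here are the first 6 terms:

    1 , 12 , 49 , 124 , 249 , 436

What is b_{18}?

11884

1st diffs: 11, 37, 75, 125, 187.
2nd diffs: 26, 38, 50, 62.
3rd diffs: 12, 12, 12 (constant).
Newton forward-difference form: b_j = 1 + 11·C(j-1,1) + 26·C(j-1,2) + 12·C(j-1,3).
At j = 18: j-1 = 17, so b_{18} = 1 + 187 + 3536 + 8160 = 11884.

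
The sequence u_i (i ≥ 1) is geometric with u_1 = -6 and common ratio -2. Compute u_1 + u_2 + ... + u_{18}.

u_i = (-6)·(-2)^(i-1).
S = (-6)·((-2)^18 - 1)/(-2 - 1) = (-6)·(262144 - 1)/(-3) = 524286.

524286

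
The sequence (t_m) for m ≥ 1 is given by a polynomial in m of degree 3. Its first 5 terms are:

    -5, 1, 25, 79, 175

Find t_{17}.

1st diffs: 6, 24, 54, 96.
2nd diffs: 18, 30, 42.
3rd diffs: 12, 12 (constant).
Newton forward-difference form: t_m = -5 + 6·C(m-1,1) + 18·C(m-1,2) + 12·C(m-1,3).
At m = 17: m-1 = 16, so t_{17} = -5 + 96 + 2160 + 6720 = 8971.

8971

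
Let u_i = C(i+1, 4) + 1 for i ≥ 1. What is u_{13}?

1002

C(14, 4) = 1001, so u_{13} = 1002.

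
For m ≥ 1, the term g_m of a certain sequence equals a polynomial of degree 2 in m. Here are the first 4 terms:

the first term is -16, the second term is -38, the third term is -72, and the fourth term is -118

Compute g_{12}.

-918

1st diffs: -22, -34, -46.
2nd diffs: -12, -12 (constant).
Newton forward-difference form: g_m = -16 + (-22)·C(m-1,1) + (-12)·C(m-1,2).
At m = 12: m-1 = 11, so g_{12} = -16 - 242 - 660 = -918.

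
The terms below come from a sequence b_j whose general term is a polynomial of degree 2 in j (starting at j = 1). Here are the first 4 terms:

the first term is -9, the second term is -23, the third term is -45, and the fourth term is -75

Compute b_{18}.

1st diffs: -14, -22, -30.
2nd diffs: -8, -8 (constant).
So b_j = -4j^2 - 2j - 3.
Evaluating at j = 18 gives b_{18} = -1335.

-1335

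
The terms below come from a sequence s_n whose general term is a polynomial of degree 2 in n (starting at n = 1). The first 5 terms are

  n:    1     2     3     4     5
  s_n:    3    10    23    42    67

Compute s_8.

1st diffs: 7, 13, 19, 25.
2nd diffs: 6, 6, 6 (constant).
Newton forward-difference form: s_n = 3 + 7·C(n-1,1) + 6·C(n-1,2).
At n = 8: n-1 = 7, so s_8 = 3 + 49 + 126 = 178.

178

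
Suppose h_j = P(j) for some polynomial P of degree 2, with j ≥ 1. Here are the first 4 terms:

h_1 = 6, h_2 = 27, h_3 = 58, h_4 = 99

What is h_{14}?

1059

1st diffs: 21, 31, 41.
2nd diffs: 10, 10 (constant).
Newton forward-difference form: h_j = 6 + 21·C(j-1,1) + 10·C(j-1,2).
At j = 14: j-1 = 13, so h_{14} = 6 + 273 + 780 = 1059.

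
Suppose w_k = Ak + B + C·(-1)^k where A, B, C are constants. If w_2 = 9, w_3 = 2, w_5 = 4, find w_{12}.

Write the equations: 2A + B + C = 9; 3A + B - C = 2; 5A + B - C = 4.
Subtracting the first from the second: A - 2C = -7.
Subtracting the second from the third: 2A = 2.
Solving: C = 4, A = 1, then B = 3.
Therefore w_{12} = 12 + 3 + 4·1 = 19.

19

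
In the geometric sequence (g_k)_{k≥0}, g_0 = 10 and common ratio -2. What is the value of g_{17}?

-1310720

g_k = 10·(-2)^(k-0).
g_{17} = 10·(-2)^17 = -1310720.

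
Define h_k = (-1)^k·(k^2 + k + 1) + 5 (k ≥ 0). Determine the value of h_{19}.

-376

(-1)^19 = -1; k^2 + k + 1 at k=19 is 381; so h_{19} = -376.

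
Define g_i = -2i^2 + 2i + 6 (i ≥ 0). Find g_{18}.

g_{18} = -2·18^2 + 2·18 + 6 = -606.

-606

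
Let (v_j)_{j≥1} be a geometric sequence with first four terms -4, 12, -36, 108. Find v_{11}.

-236196

Common ratio r = -3.
v_j = (-4)·(-3)^(j-1).
v_{11} = (-4)·(-3)^10 = -236196.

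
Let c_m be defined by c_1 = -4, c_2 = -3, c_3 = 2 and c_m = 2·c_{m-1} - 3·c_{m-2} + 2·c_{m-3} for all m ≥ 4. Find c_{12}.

c_4 = 5;  c_5 = -2;  c_6 = -15;  c_7 = -14;  c_8 = 13;  c_9 = 38;  c_{10} = 9;  c_{11} = -70;  c_{12} = -91.

-91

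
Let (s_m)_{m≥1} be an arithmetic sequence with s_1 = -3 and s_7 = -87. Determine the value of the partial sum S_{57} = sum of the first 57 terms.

Common difference d = (-87 - (-3)) / (7 - 1) = -14.
s_m = -3 + (m - 1)·(-14).
s_{57} = -787; S = 57·(-3 + (-787))/2 = -22515.

-22515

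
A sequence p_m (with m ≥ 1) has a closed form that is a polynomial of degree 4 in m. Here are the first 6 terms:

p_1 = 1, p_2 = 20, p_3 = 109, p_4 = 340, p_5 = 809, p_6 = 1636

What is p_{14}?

43460

1st diffs: 19, 89, 231, 469, 827.
2nd diffs: 70, 142, 238, 358.
3rd diffs: 72, 96, 120.
4th diffs: 24, 24 (constant).
Newton forward-difference form: p_m = 1 + 19·C(m-1,1) + 70·C(m-1,2) + 72·C(m-1,3) + 24·C(m-1,4).
At m = 14: m-1 = 13, so p_{14} = 1 + 247 + 5460 + 20592 + 17160 = 43460.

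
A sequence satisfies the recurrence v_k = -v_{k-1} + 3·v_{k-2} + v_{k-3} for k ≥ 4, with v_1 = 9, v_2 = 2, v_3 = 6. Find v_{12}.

v_4 = 9; v_5 = 11; v_6 = 22; v_7 = 20; v_8 = 57; v_9 = 25; v_{10} = 166; v_{11} = -34; v_{12} = 557.

557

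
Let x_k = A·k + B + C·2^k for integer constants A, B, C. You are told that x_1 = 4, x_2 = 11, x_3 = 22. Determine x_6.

Plug in k = 1, 2, 3: A + B + 2C = 4; 2A + B + 4C = 11; 3A + B + 8C = 22.
Subtracting the first from the second: A + 2C = 7.
Subtracting the second from the third: A + 4C = 11.
Solving: C = 2, A = 3, then B = -3.
So x_k = 3·k + (-3) + 2·2^k; at k=6 this is 143.

143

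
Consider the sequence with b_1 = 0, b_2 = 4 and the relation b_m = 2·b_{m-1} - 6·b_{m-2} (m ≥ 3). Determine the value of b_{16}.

-1226240

b_3 = 8, b_4 = -8, b_5 = -64, …, b_{13} = 78848, b_{14} = 140032, b_{15} = -193024, b_{16} = -1226240.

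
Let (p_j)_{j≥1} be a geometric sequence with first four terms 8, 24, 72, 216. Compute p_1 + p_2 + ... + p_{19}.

4649045864

Common ratio r = 3.
p_j = 8·3^(j-1).
S = 8·(3^19 - 1)/(3 - 1) = 8·(1162261467 - 1)/(2) = 4649045864.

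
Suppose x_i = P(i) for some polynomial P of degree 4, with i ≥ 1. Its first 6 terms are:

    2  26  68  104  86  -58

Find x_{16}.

-41428

1st diffs: 24, 42, 36, -18, -144.
2nd diffs: 18, -6, -54, -126.
3rd diffs: -24, -48, -72.
4th diffs: -24, -24 (constant).
So x_i = -i^4 + 6i^3 - 2i^2 + 3i - 4.
Evaluating at i = 16 gives x_{16} = -41428.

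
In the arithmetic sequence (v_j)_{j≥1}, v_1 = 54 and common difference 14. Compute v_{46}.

684

v_j = 54 + (j - 1)·14.
v_{46} = 54 + 45·14 = 684.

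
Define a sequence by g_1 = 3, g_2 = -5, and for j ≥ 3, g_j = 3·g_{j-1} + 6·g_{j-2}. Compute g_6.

-261

Step forward from the initial values:
g_3 = 3; g_4 = -21; g_5 = -45; g_6 = -261.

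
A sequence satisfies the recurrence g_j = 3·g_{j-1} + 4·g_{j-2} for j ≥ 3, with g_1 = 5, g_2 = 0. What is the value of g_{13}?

Iterate the recurrence:
g_3 = 20;  g_4 = 60;  g_5 = 260;  …;  g_{10} = 262140;  g_{11} = 1048580;  g_{12} = 4194300;  g_{13} = 16777220.
(Characteristic roots are 4 and -1.)

16777220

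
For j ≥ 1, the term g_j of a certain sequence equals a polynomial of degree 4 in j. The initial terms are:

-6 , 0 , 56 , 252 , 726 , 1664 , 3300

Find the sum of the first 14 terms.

204848

1st diffs: 6, 56, 196, 474, 938, 1636.
2nd diffs: 50, 140, 278, 464, 698.
3rd diffs: 90, 138, 186, 234.
4th diffs: 48, 48, 48 (constant).
Newton forward-difference form: g_j = -6 + 6·C(j-1,1) + 50·C(j-1,2) + 90·C(j-1,3) + 48·C(j-1,4).
Continuing: …, 5916, 9842, 15456, 23184, …, g_{14} = 64032.
Summing j = 1..14 (14 terms) gives 204848.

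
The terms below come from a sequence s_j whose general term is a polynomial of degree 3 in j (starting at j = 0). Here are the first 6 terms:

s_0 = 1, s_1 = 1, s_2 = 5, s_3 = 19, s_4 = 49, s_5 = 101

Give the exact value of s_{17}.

4625

1st diffs: 0, 4, 14, 30, 52.
2nd diffs: 4, 10, 16, 22.
3rd diffs: 6, 6, 6 (constant).
Newton forward-difference form: s_j = 1 + 4·C(j,2) + 6·C(j,3).
At j = 17: j = 17, so s_{17} = 1 + 544 + 4080 = 4625.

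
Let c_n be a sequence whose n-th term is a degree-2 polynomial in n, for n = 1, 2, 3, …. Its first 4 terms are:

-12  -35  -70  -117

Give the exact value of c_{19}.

1st diffs: -23, -35, -47.
2nd diffs: -12, -12 (constant).
Newton forward-difference form: c_n = -12 + (-23)·C(n-1,1) + (-12)·C(n-1,2).
At n = 19: n-1 = 18, so c_{19} = -12 - 414 - 1836 = -2262.

-2262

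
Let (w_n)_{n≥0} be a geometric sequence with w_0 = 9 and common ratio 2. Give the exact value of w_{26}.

w_n = 9·2^(n-0).
w_{26} = 9·2^26 = 603979776.

603979776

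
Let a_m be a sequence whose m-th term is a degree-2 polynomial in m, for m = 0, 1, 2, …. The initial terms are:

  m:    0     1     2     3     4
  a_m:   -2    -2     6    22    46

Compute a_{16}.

958

1st diffs: 0, 8, 16, 24.
2nd diffs: 8, 8, 8 (constant).
So a_m = 4m^2 - 4m - 2.
Evaluating at m = 16 gives a_{16} = 958.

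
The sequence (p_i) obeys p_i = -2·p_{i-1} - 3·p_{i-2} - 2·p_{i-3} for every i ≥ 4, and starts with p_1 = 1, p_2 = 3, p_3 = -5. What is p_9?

-5

Step forward from the initial values:
p_4 = -1, p_5 = 11, p_6 = -9, p_7 = -13, p_8 = 31, p_9 = -5.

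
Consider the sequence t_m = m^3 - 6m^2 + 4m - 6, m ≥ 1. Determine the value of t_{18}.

t_{18} = 1·18^3 - 6·18^2 + 4·18 - 6 = 3954.

3954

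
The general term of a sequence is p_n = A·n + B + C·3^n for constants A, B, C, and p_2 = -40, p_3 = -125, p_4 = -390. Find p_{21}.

At n = 2, 3, 4: 2A + B + 9C = -40; 3A + B + 27C = -125; 4A + B + 81C = -390.
Subtracting the first from the second: A + 18C = -85.
Subtracting the second from the third: A + 54C = -265.
Solving: C = -5, A = 5, then B = -5.
Hence p_{21} = 5·21 + (-5) + (-5)·10460353203 = -52301765915.

-52301765915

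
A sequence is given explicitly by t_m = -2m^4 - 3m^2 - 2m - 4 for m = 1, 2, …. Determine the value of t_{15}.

t_{15} = -2·15^4 - 3·15^2 - 2·15 - 4 = -101959.

-101959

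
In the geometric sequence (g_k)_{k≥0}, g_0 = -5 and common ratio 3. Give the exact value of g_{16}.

-215233605

g_k = (-5)·3^(k-0).
g_{16} = (-5)·3^16 = -215233605.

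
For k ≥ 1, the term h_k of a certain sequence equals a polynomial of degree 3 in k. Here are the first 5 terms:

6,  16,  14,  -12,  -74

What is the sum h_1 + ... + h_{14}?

-15386

1st diffs: 10, -2, -26, -62.
2nd diffs: -12, -24, -36.
3rd diffs: -12, -12 (constant).
So h_k = -2k^3 + 6k^2 + 6k - 4.
Continuing: …, -184, -354, -596, -922, …, h_{14} = -4232.
Summing k = 1..14 (14 terms) gives -15386.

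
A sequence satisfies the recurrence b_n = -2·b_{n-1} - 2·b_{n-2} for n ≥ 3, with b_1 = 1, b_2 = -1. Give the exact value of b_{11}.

Applying the relation repeatedly:
b_3 = 0; b_4 = 2; b_5 = -4; b_6 = 4; b_7 = 0; b_8 = -8; b_9 = 16; b_{10} = -16; b_{11} = 0.

0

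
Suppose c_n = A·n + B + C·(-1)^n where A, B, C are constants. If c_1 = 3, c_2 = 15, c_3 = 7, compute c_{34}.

79

Write the equations: A + B - C = 3; 2A + B + C = 15; 3A + B - C = 7.
Subtracting the first from the second: A + 2C = 12.
Subtracting the second from the third: A - 2C = -8.
Solving: C = 5, A = 2, then B = 6.
Therefore c_{34} = 68 + 6 + 5·1 = 79.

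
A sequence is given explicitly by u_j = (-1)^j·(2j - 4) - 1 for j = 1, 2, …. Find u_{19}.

-35

(-1)^19 = -1; 2j - 4 at j=19 is 34; so u_{19} = -35.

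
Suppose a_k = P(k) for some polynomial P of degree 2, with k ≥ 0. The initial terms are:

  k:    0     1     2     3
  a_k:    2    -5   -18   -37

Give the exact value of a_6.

1st diffs: -7, -13, -19.
2nd diffs: -6, -6 (constant).
Newton forward-difference form: a_k = 2 + (-7)·C(k,1) + (-6)·C(k,2).
At k = 6: k = 6, so a_6 = 2 - 42 - 90 = -130.

-130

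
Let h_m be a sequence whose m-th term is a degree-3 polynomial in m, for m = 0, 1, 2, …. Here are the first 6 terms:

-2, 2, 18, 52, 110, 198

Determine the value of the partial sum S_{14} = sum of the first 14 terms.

1st diffs: 4, 16, 34, 58, 88.
2nd diffs: 12, 18, 24, 30.
3rd diffs: 6, 6, 6 (constant).
Newton forward-difference form: h_m = -2 + 4·C(m,1) + 12·C(m,2) + 6·C(m,3).
Continuing: …, 322, 488, 702, 970, …, h_{13} = 2702.
Summing m = 0..13 (14 terms) gives 10710.

10710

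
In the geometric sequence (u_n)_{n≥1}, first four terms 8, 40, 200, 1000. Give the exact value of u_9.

3125000

Common ratio r = 5.
u_n = 8·5^(n-1).
u_9 = 8·5^8 = 3125000.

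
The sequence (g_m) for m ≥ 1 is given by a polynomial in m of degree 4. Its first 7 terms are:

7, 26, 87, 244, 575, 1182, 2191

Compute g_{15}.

1st diffs: 19, 61, 157, 331, 607, 1009.
2nd diffs: 42, 96, 174, 276, 402.
3rd diffs: 54, 78, 102, 126.
4th diffs: 24, 24, 24 (constant).
Newton forward-difference form: g_m = 7 + 19·C(m-1,1) + 42·C(m-1,2) + 54·C(m-1,3) + 24·C(m-1,4).
At m = 15: m-1 = 14, so g_{15} = 7 + 266 + 3822 + 19656 + 24024 = 47775.

47775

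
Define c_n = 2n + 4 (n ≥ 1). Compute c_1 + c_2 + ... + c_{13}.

Over n = 1..13: Σn = 91.
Total = (2)·91 + (4)·13 = 234.

234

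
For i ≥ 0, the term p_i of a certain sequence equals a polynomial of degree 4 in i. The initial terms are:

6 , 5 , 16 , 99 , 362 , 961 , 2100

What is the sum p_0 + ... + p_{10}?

43967

1st diffs: -1, 11, 83, 263, 599, 1139.
2nd diffs: 12, 72, 180, 336, 540.
3rd diffs: 60, 108, 156, 204.
4th diffs: 48, 48, 48 (constant).
So p_i = 2i^4 - 2i^3 - 2i^2 + i + 6.
Continuing: 4031, 7054, 11517, 17816.
Summing i = 0..10 (11 terms) gives 43967.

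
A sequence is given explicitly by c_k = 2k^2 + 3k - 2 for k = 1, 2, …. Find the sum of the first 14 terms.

Over k = 1..14: Σk = 105, Σk² = 1015.
Total = (2)·1015 + (3)·105 + (-2)·14 = 2317.

2317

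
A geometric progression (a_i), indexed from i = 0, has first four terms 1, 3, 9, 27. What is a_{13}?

Common ratio r = 3.
a_i = 1·3^(i-0).
a_{13} = 1·3^13 = 1594323.

1594323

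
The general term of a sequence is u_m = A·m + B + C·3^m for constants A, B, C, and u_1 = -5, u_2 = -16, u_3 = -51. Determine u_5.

-481

Plug in m = 1, 2, 3: A + B + 3C = -5; 2A + B + 9C = -16; 3A + B + 27C = -51.
Subtracting the first from the second: A + 6C = -11.
Subtracting the second from the third: A + 18C = -35.
Solving: C = -2, A = 1, then B = 0.
Therefore u_5 = 5 + 0 + (-2)·243 = -481.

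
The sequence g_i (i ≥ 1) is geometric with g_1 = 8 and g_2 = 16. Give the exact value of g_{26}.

268435456

Common ratio r = 2.
g_i = 8·2^(i-1).
g_{26} = 8·2^25 = 268435456.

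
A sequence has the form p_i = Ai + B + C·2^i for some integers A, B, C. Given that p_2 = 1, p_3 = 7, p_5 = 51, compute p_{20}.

2097109

Plug in i = 2, 3, 5: 2A + B + 4C = 1; 3A + B + 8C = 7; 5A + B + 32C = 51.
Subtracting the first from the second: A + 4C = 6.
Subtracting the second from the third: 2A + 24C = 44.
Solving: C = 2, A = -2, then B = -3.
Hence p_{20} = -2·20 + (-3) + 2·1048576 = 2097109.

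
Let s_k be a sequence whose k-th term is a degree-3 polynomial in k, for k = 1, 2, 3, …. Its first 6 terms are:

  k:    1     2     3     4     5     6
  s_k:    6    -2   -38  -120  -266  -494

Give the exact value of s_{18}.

1st diffs: -8, -36, -82, -146, -228.
2nd diffs: -28, -46, -64, -82.
3rd diffs: -18, -18, -18 (constant).
Newton forward-difference form: s_k = 6 + (-8)·C(k-1,1) + (-28)·C(k-1,2) + (-18)·C(k-1,3).
At k = 18: k-1 = 17, so s_{18} = 6 - 136 - 3808 - 12240 = -16178.

-16178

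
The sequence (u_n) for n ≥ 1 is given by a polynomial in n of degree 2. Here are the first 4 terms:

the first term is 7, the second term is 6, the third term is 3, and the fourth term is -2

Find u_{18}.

-282

1st diffs: -1, -3, -5.
2nd diffs: -2, -2 (constant).
Newton forward-difference form: u_n = 7 + (-1)·C(n-1,1) + (-2)·C(n-1,2).
At n = 18: n-1 = 17, so u_{18} = 7 - 17 - 272 = -282.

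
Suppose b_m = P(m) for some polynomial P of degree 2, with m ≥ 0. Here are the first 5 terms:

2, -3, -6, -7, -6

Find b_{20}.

282

1st diffs: -5, -3, -1, 1.
2nd diffs: 2, 2, 2 (constant).
Newton forward-difference form: b_m = 2 + (-5)·C(m,1) + 2·C(m,2).
At m = 20: m = 20, so b_{20} = 2 - 100 + 380 = 282.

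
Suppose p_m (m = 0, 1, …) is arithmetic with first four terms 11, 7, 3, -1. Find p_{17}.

-57

Common difference d = -4.
p_m = 11 + (m - 0)·(-4).
p_{17} = 11 + 17·(-4) = -57.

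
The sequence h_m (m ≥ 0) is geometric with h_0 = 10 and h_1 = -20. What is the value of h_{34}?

Common ratio r = -2.
h_m = 10·(-2)^(m-0).
h_{34} = 10·(-2)^34 = 171798691840.

171798691840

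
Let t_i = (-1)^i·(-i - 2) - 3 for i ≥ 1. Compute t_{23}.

22

(-1)^23 = -1; -i - 2 at i=23 is -25; so t_{23} = 22.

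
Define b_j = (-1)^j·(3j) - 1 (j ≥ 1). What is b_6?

(-1)^6 = 1; 3j at j=6 is 18; so b_6 = 17.

17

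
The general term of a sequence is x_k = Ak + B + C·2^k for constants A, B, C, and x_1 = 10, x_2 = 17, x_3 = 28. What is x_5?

Plug in k = 1, 2, 3: A + B + 2C = 10; 2A + B + 4C = 17; 3A + B + 8C = 28.
Subtracting the first from the second: A + 2C = 7.
Subtracting the second from the third: A + 4C = 11.
Solving: C = 2, A = 3, then B = 3.
Therefore x_5 = 15 + 3 + 2·32 = 82.

82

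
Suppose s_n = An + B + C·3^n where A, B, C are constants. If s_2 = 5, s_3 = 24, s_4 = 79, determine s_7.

2188

Write the equations: 2A + B + 9C = 5; 3A + B + 27C = 24; 4A + B + 81C = 79.
Subtracting the first from the second: A + 18C = 19.
Subtracting the second from the third: A + 54C = 55.
Solving: C = 1, A = 1, then B = -6.
Hence s_7 = 1·7 + (-6) + 1·2187 = 2188.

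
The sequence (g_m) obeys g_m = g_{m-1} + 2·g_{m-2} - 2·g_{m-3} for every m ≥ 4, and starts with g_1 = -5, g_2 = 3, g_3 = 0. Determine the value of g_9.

Step forward from the initial values:
g_4 = 16; g_5 = 10; g_6 = 42; g_7 = 30; g_8 = 94; g_9 = 70.

70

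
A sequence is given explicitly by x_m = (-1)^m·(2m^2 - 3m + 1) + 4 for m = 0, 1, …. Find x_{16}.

(-1)^16 = 1; 2m^2 - 3m + 1 at m=16 is 465; so x_{16} = 469.

469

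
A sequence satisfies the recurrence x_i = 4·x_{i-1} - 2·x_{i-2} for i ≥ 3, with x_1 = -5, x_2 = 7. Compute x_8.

x_3 = 38  x_4 = 138  x_5 = 476  x_6 = 1628  x_7 = 5560  x_8 = 18984.

18984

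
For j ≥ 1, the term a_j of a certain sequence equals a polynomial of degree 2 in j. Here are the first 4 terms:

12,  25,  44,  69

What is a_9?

284

1st diffs: 13, 19, 25.
2nd diffs: 6, 6 (constant).
Newton forward-difference form: a_j = 12 + 13·C(j-1,1) + 6·C(j-1,2).
At j = 9: j-1 = 8, so a_9 = 12 + 104 + 168 = 284.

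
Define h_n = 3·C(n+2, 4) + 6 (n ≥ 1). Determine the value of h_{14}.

C(16, 4) = 1820, so h_{14} = 5466.

5466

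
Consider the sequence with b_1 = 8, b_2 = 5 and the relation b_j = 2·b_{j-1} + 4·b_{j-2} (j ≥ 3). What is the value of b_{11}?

Step forward from the initial values:
b_3 = 42;  b_4 = 104;  b_5 = 376;  b_6 = 1168;  b_7 = 3840;  b_8 = 12352;  b_9 = 40064;  b_{10} = 129536;  b_{11} = 419328.

419328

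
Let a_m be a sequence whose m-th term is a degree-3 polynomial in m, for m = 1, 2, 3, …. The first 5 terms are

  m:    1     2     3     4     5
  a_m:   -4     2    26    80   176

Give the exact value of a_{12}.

1st diffs: 6, 24, 54, 96.
2nd diffs: 18, 30, 42.
3rd diffs: 12, 12 (constant).
Newton forward-difference form: a_m = -4 + 6·C(m-1,1) + 18·C(m-1,2) + 12·C(m-1,3).
At m = 12: m-1 = 11, so a_{12} = -4 + 66 + 990 + 1980 = 3032.

3032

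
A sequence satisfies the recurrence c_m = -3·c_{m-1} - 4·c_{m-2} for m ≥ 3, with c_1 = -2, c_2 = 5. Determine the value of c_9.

Compute successive terms:
c_3 = -7  c_4 = 1  c_5 = 25  c_6 = -79  c_7 = 137  c_8 = -95  c_9 = -263.

-263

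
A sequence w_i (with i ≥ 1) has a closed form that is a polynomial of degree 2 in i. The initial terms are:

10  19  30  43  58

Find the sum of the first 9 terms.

1st diffs: 9, 11, 13, 15.
2nd diffs: 2, 2, 2 (constant).
So w_i = i^2 + 6i + 3.
Continuing: 75, 94, 115, 138.
Summing i = 1..9 (9 terms) gives 582.

582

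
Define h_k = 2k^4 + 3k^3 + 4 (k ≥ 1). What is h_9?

h_9 = 2·9^4 + 3·9^3 + 4 = 15313.

15313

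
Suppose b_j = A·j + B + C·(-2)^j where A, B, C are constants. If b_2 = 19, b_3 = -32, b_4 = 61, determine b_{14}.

65503

Write the equations: 2A + B + 4C = 19; 3A + B - 8C = -32; 4A + B + 16C = 61.
Subtracting the first from the second: A - 12C = -51.
Subtracting the second from the third: A + 24C = 93.
Solving: C = 4, A = -3, then B = 9.
Hence b_{14} = -3·14 + 9 + 4·16384 = 65503.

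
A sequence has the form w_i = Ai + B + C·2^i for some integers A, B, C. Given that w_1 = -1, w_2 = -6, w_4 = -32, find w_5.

-65

The three given values yield: A + B + 2C = -1; 2A + B + 4C = -6; 4A + B + 16C = -32.
Subtracting the first from the second: A + 2C = -5.
Subtracting the second from the third: 2A + 12C = -26.
Solving: C = -2, A = -1, then B = 4.
Hence w_5 = -1·5 + 4 + (-2)·32 = -65.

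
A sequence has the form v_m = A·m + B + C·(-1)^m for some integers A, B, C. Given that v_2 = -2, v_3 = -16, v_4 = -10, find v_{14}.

At m = 2, 3, 4: 2A + B + C = -2; 3A + B - C = -16; 4A + B + C = -10.
Subtracting the first from the second: A - 2C = -14.
Subtracting the second from the third: A + 2C = 6.
Solving: C = 5, A = -4, then B = 1.
Hence v_{14} = -4·14 + 1 + 5·1 = -50.

-50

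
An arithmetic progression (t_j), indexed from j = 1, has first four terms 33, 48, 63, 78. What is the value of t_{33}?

Common difference d = 15.
t_j = 33 + (j - 1)·15.
t_{33} = 33 + 32·15 = 513.

513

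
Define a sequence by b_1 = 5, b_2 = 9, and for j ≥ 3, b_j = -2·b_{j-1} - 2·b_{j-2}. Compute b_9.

Applying the relation repeatedly:
b_3 = -28  b_4 = 38  b_5 = -20  b_6 = -36  b_7 = 112  b_8 = -152  b_9 = 80.

80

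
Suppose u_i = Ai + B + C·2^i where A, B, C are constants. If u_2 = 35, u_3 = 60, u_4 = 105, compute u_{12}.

Write the equations: 2A + B + 4C = 35; 3A + B + 8C = 60; 4A + B + 16C = 105.
Subtracting the first from the second: A + 4C = 25.
Subtracting the second from the third: A + 8C = 45.
Solving: C = 5, A = 5, then B = 5.
Hence u_{12} = 5·12 + 5 + 5·4096 = 20545.

20545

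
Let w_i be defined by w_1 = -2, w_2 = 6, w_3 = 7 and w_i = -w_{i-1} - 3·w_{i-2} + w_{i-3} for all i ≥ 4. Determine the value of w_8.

Iterate the recurrence:
w_4 = -27; w_5 = 12; w_6 = 76; w_7 = -139; w_8 = -77.

-77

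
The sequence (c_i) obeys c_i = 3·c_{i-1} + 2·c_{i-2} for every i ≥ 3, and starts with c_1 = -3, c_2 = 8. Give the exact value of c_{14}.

Applying the relation repeatedly:
c_3 = 18  c_4 = 70  c_5 = 246  …  c_{11} = 502998  c_{12} = 1791454  c_{13} = 6380358  c_{14} = 22723982.

22723982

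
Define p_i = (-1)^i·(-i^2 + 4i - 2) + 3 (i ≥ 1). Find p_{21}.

362

(-1)^21 = -1; -i^2 + 4i - 2 at i=21 is -359; so p_{21} = 362.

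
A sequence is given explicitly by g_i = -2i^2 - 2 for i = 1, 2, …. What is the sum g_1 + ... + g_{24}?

-9848

Over i = 1..24: Σi = 300, Σi² = 4900.
Total = (-2)·4900 + (-2)·24 = -9848.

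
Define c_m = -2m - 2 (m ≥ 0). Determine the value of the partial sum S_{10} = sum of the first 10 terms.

Over m = 0..9: Σm = 45.
Total = (-2)·45 + (-2)·10 = -110.

-110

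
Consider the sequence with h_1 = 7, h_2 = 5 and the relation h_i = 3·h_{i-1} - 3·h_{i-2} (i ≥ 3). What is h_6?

h_3 = -6, h_4 = -33, h_5 = -81, h_6 = -144.

-144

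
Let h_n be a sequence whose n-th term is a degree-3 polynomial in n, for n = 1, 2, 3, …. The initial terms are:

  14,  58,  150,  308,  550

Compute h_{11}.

4774

1st diffs: 44, 92, 158, 242.
2nd diffs: 48, 66, 84.
3rd diffs: 18, 18 (constant).
Newton forward-difference form: h_n = 14 + 44·C(n-1,1) + 48·C(n-1,2) + 18·C(n-1,3).
At n = 11: n-1 = 10, so h_{11} = 14 + 440 + 2160 + 2160 = 4774.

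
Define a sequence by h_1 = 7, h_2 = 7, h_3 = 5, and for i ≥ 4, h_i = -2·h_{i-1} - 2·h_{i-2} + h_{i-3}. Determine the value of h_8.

143

h_4 = -17; h_5 = 31; h_6 = -23; h_7 = -33; h_8 = 143.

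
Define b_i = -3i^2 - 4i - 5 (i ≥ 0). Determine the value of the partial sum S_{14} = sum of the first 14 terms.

-2891

Over i = 0..13: Σi = 91, Σi² = 819.
Total = (-3)·819 + (-4)·91 + (-5)·14 = -2891.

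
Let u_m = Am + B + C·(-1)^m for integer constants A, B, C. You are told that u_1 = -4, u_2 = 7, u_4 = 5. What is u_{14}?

Write the equations: A + B - C = -4; 2A + B + C = 7; 4A + B + C = 5.
Subtracting the first from the second: A + 2C = 11.
Subtracting the second from the third: 2A = -2.
Solving: C = 6, A = -1, then B = 3.
Therefore u_{14} = -14 + 3 + 6·1 = -5.

-5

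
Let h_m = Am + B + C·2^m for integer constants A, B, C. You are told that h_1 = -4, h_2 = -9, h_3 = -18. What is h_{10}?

-2057

Plug in m = 1, 2, 3: A + B + 2C = -4; 2A + B + 4C = -9; 3A + B + 8C = -18.
Subtracting the first from the second: A + 2C = -5.
Subtracting the second from the third: A + 4C = -9.
Solving: C = -2, A = -1, then B = 1.
Therefore h_{10} = -10 + 1 + (-2)·1024 = -2057.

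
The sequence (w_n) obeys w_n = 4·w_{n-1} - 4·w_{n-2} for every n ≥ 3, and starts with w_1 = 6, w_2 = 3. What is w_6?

Compute successive terms:
w_3 = -12, w_4 = -60, w_5 = -192, w_6 = -528.
(Characteristic roots are 2 and 2.)

-528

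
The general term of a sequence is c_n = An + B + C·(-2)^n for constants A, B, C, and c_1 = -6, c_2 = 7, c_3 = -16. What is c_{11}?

-4088

Write the equations: A + B - 2C = -6; 2A + B + 4C = 7; 3A + B - 8C = -16.
Subtracting the first from the second: A + 6C = 13.
Subtracting the second from the third: A - 12C = -23.
Solving: C = 2, A = 1, then B = -3.
So c_n = 1·n + (-3) + 2·(-2)^n; at n=11 this is -4088.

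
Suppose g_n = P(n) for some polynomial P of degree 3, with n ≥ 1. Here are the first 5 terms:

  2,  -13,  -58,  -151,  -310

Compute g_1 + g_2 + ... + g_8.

1st diffs: -15, -45, -93, -159.
2nd diffs: -30, -48, -66.
3rd diffs: -18, -18 (constant).
Newton forward-difference form: g_n = 2 + (-15)·C(n-1,1) + (-30)·C(n-1,2) + (-18)·C(n-1,3).
Continuing: -553, -898, -1363.
Summing n = 1..8 (8 terms) gives -3344.

-3344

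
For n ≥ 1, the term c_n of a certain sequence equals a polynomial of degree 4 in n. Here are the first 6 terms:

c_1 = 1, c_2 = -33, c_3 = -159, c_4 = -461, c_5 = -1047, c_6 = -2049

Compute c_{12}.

-27213

1st diffs: -34, -126, -302, -586, -1002.
2nd diffs: -92, -176, -284, -416.
3rd diffs: -84, -108, -132.
4th diffs: -24, -24 (constant).
Newton forward-difference form: c_n = 1 + (-34)·C(n-1,1) + (-92)·C(n-1,2) + (-84)·C(n-1,3) + (-24)·C(n-1,4).
At n = 12: n-1 = 11, so c_{12} = 1 - 374 - 5060 - 13860 - 7920 = -27213.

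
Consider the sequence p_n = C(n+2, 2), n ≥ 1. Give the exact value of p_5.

C(7, 2) = 21, so p_5 = 21.

21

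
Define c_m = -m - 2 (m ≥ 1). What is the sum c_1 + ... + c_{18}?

-207

Over m = 1..18: Σm = 171.
Total = (-1)·171 + (-2)·18 = -207.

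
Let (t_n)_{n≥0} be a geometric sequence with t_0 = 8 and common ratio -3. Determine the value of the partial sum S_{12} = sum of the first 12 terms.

t_n = 8·(-3)^(n-0).
S = 8·((-3)^12 - 1)/(-3 - 1) = 8·(531441 - 1)/(-4) = -1062880.

-1062880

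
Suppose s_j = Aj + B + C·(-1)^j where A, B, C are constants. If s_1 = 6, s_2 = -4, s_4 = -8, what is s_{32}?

-64

Write the equations: A + B - C = 6; 2A + B + C = -4; 4A + B + C = -8.
Subtracting the first from the second: A + 2C = -10.
Subtracting the second from the third: 2A = -4.
Solving: C = -4, A = -2, then B = 4.
So s_j = -2·j + 4 + (-4)·(-1)^j; at j=32 this is -64.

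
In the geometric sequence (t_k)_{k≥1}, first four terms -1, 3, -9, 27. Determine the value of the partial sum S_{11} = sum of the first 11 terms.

-44287

Common ratio r = -3.
t_k = (-1)·(-3)^(k-1).
S = (-1)·((-3)^11 - 1)/(-3 - 1) = (-1)·(-177147 - 1)/(-4) = -44287.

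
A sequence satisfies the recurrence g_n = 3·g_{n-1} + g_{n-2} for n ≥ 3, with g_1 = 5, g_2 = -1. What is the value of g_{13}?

240125

Applying the relation repeatedly:
g_3 = 2; g_4 = 5; g_5 = 17; …; g_{10} = 6665; g_{11} = 22013; g_{12} = 72704; g_{13} = 240125.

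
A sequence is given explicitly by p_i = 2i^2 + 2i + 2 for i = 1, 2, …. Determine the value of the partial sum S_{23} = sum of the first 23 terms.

Over i = 1..23: Σi = 276, Σi² = 4324.
Total = (2)·4324 + (2)·276 + (2)·23 = 9246.

9246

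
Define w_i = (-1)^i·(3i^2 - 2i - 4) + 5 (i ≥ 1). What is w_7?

(-1)^7 = -1; 3i^2 - 2i - 4 at i=7 is 129; so w_7 = -124.

-124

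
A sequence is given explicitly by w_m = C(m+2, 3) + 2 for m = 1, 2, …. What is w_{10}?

222

C(12, 3) = 220, so w_{10} = 222.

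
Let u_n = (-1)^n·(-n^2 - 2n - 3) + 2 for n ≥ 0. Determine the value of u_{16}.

(-1)^16 = 1; -n^2 - 2n - 3 at n=16 is -291; so u_{16} = -289.

-289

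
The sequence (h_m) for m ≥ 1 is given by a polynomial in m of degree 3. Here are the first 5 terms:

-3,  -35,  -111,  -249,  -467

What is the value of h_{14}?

-8999

1st diffs: -32, -76, -138, -218.
2nd diffs: -44, -62, -80.
3rd diffs: -18, -18 (constant).
Newton forward-difference form: h_m = -3 + (-32)·C(m-1,1) + (-44)·C(m-1,2) + (-18)·C(m-1,3).
At m = 14: m-1 = 13, so h_{14} = -3 - 416 - 3432 - 5148 = -8999.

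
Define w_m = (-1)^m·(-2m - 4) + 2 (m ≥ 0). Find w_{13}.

(-1)^13 = -1; -2m - 4 at m=13 is -30; so w_{13} = 32.

32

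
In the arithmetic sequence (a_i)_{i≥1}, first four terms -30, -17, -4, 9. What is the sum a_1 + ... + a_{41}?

Common difference d = 13.
a_i = -30 + (i - 1)·13.
a_{41} = 490; S = 41·(-30 + 490)/2 = 9430.

9430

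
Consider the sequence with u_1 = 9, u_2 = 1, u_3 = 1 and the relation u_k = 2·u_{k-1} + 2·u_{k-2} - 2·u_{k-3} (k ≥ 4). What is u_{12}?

Applying the relation repeatedly:
u_4 = -14  u_5 = -28  u_6 = -86  u_7 = -200  u_8 = -516  u_9 = -1260  u_{10} = -3152  u_{11} = -7792  u_{12} = -19368.

-19368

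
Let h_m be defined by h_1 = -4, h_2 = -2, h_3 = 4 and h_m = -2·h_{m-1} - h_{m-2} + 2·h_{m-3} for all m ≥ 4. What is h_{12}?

-270

Compute successive terms:
h_4 = -14, h_5 = 20, h_6 = -18, h_7 = -12, h_8 = 82, h_9 = -188, h_{10} = 270, h_{11} = -188, h_{12} = -270.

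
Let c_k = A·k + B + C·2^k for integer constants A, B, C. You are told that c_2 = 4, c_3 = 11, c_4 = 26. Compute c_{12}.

8178

Write the equations: 2A + B + 4C = 4; 3A + B + 8C = 11; 4A + B + 16C = 26.
Subtracting the first from the second: A + 4C = 7.
Subtracting the second from the third: A + 8C = 15.
Solving: C = 2, A = -1, then B = -2.
Therefore c_{12} = -12 + (-2) + 2·4096 = 8178.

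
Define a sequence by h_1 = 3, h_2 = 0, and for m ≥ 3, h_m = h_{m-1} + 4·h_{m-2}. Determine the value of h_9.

h_3 = 12;  h_4 = 12;  h_5 = 60;  h_6 = 108;  h_7 = 348;  h_8 = 780;  h_9 = 2172.

2172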